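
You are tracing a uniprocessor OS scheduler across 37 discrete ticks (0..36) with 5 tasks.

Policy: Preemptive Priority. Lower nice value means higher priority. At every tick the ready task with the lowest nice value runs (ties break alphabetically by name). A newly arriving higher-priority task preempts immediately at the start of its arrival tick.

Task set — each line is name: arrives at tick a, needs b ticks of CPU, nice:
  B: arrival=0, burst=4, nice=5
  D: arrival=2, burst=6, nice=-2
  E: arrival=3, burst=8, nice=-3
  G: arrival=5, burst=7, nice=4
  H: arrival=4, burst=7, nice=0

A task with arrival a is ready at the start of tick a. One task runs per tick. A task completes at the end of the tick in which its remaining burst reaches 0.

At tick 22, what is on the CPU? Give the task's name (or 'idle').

t=0: ready={B} → run B
t=1: ready={B} → run B
t=2: ready={B,D} → run D
t=3: ready={B,D,E} → run E
t=4: ready={B,D,E,H} → run E
t=5: ready={B,D,E,G,H} → run E
t=6: ready={B,D,E,G,H} → run E
t=7: ready={B,D,E,G,H} → run E
t=8: ready={B,D,E,G,H} → run E
t=9: ready={B,D,E,G,H} → run E
t=10: ready={B,D,E,G,H} → run E
t=11: ready={B,D,G,H} → run D
t=12: ready={B,D,G,H} → run D
t=13: ready={B,D,G,H} → run D
t=14: ready={B,D,G,H} → run D
t=15: ready={B,D,G,H} → run D
t=16: ready={B,G,H} → run H
t=17: ready={B,G,H} → run H
t=18: ready={B,G,H} → run H
t=19: ready={B,G,H} → run H
t=20: ready={B,G,H} → run H
t=21: ready={B,G,H} → run H
t=22: ready={B,G,H} → run H
t=23: ready={B,G} → run G
t=24: ready={B,G} → run G
t=25: ready={B,G} → run G
t=26: ready={B,G} → run G
t=27: ready={B,G} → run G
t=28: ready={B,G} → run G
t=29: ready={B,G} → run G
t=30: ready={B} → run B
t=31: ready={B} → run B
t=32: (idle)
t=33: (idle)
t=34: (idle)
t=35: (idle)
t=36: (idle)

running at tick 22 = H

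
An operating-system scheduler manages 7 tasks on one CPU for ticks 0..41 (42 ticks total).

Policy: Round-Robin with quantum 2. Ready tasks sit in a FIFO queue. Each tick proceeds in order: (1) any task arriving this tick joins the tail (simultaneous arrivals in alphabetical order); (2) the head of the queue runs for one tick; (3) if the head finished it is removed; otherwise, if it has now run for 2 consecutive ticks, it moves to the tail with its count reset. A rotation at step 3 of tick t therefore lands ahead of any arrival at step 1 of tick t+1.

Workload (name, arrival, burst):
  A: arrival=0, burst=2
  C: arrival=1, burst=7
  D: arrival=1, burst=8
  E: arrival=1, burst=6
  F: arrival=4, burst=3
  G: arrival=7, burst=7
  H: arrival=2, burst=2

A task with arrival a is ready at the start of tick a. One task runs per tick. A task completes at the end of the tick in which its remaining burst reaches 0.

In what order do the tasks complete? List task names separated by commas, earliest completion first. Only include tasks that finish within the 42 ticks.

t=0: queue=[A] q_used=0 → run A
t=1: queue=[A,C,D,E] q_used=1 → run A
t=2: queue=[C,D,E,H] q_used=0 → run C
t=3: queue=[C,D,E,H] q_used=1 → run C
t=4: queue=[D,E,H,C,F] q_used=0 → run D
t=5: queue=[D,E,H,C,F] q_used=1 → run D
t=6: queue=[E,H,C,F,D] q_used=0 → run E
t=7: queue=[E,H,C,F,D,G] q_used=1 → run E
t=8: queue=[H,C,F,D,G,E] q_used=0 → run H
t=9: queue=[H,C,F,D,G,E] q_used=1 → run H
t=10: queue=[C,F,D,G,E] q_used=0 → run C
t=11: queue=[C,F,D,G,E] q_used=1 → run C
t=12: queue=[F,D,G,E,C] q_used=0 → run F
t=13: queue=[F,D,G,E,C] q_used=1 → run F
t=14: queue=[D,G,E,C,F] q_used=0 → run D
t=15: queue=[D,G,E,C,F] q_used=1 → run D
t=16: queue=[G,E,C,F,D] q_used=0 → run G
t=17: queue=[G,E,C,F,D] q_used=1 → run G
t=18: queue=[E,C,F,D,G] q_used=0 → run E
t=19: queue=[E,C,F,D,G] q_used=1 → run E
t=20: queue=[C,F,D,G,E] q_used=0 → run C
t=21: queue=[C,F,D,G,E] q_used=1 → run C
t=22: queue=[F,D,G,E,C] q_used=0 → run F
t=23: queue=[D,G,E,C] q_used=0 → run D
t=24: queue=[D,G,E,C] q_used=1 → run D
t=25: queue=[G,E,C,D] q_used=0 → run G
t=26: queue=[G,E,C,D] q_used=1 → run G
t=27: queue=[E,C,D,G] q_used=0 → run E
t=28: queue=[E,C,D,G] q_used=1 → run E
t=29: queue=[C,D,G] q_used=0 → run C
t=30: queue=[D,G] q_used=0 → run D
t=31: queue=[D,G] q_used=1 → run D
t=32: queue=[G] q_used=0 → run G
t=33: queue=[G] q_used=1 → run G
t=34: queue=[G] q_used=0 → run G
t=35: (idle)
t=36: (idle)
t=37: (idle)
t=38: (idle)
t=39: (idle)
t=40: (idle)
t=41: (idle)

completion order = A, H, F, E, C, D, G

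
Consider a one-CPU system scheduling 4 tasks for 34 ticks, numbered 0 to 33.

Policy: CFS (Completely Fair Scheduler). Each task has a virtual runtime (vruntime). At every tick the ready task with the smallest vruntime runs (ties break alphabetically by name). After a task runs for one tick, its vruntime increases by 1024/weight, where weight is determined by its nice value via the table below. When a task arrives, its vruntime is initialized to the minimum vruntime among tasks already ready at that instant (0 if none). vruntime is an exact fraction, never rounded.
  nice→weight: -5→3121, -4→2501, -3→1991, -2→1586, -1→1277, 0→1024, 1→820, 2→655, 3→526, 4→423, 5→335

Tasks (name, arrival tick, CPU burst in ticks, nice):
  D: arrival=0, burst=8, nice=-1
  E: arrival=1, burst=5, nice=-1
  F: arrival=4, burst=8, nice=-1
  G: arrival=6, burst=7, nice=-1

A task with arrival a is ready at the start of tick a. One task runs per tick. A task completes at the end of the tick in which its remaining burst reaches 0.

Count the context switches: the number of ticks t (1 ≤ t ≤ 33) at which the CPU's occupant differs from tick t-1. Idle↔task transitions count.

t=0: vr[D=0] → run D
t=1: vr[D=1024/1277 E=1024/1277] → run D
t=2: vr[D=2048/1277 E=1024/1277] → run E
t=3: vr[D=2048/1277 E=2048/1277] → run D
t=4: vr[D=3072/1277 E=2048/1277 F=2048/1277] → run E
t=5: vr[D=3072/1277 E=3072/1277 F=2048/1277] → run F
t=6: vr[D=3072/1277 E=3072/1277 F=3072/1277 G=3072/1277] → run D
t=7: vr[D=4096/1277 E=3072/1277 F=3072/1277 G=3072/1277] → run E
t=8: vr[D=4096/1277 E=4096/1277 F=3072/1277 G=3072/1277] → run F
t=9: vr[D=4096/1277 E=4096/1277 F=4096/1277 G=3072/1277] → run G
t=10: vr[D=4096/1277 E=4096/1277 F=4096/1277 G=4096/1277] → run D
t=11: vr[D=5120/1277 E=4096/1277 F=4096/1277 G=4096/1277] → run E
t=12: vr[D=5120/1277 E=5120/1277 F=4096/1277 G=4096/1277] → run F
t=13: vr[D=5120/1277 E=5120/1277 F=5120/1277 G=4096/1277] → run G
t=14: vr[D=5120/1277 E=5120/1277 F=5120/1277 G=5120/1277] → run D
t=15: vr[D=6144/1277 E=5120/1277 F=5120/1277 G=5120/1277] → run E
t=16: vr[D=6144/1277 F=5120/1277 G=5120/1277] → run F
t=17: vr[D=6144/1277 F=6144/1277 G=5120/1277] → run G
t=18: vr[D=6144/1277 F=6144/1277 G=6144/1277] → run D
t=19: vr[D=7168/1277 F=6144/1277 G=6144/1277] → run F
t=20: vr[D=7168/1277 F=7168/1277 G=6144/1277] → run G
t=21: vr[D=7168/1277 F=7168/1277 G=7168/1277] → run D
t=22: vr[F=7168/1277 G=7168/1277] → run F
t=23: vr[F=8192/1277 G=7168/1277] → run G
t=24: vr[F=8192/1277 G=8192/1277] → run F
t=25: vr[F=9216/1277 G=8192/1277] → run G
t=26: vr[F=9216/1277 G=9216/1277] → run F
t=27: vr[G=9216/1277] → run G
t=28: (idle)
t=29: (idle)
t=30: (idle)
t=31: (idle)
t=32: (idle)
t=33: (idle)

context switches = 27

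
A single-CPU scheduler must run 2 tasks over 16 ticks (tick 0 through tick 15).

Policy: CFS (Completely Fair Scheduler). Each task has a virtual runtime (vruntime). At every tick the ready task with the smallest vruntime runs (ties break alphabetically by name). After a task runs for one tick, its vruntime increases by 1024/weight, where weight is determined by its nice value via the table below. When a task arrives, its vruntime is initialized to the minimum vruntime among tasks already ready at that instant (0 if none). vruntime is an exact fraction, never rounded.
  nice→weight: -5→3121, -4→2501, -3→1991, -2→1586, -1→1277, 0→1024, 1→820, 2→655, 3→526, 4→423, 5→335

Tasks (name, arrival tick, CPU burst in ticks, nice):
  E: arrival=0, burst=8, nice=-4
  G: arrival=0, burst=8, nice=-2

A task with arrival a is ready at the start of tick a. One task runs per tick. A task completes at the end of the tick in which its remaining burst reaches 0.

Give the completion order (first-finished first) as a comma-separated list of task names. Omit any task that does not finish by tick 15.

t=0: vr[E=0 G=0] → run E
t=1: vr[E=1024/2501 G=0] → run G
t=2: vr[E=1024/2501 G=512/793] → run E
t=3: vr[E=2048/2501 G=512/793] → run G
t=4: vr[E=2048/2501 G=1024/793] → run E
t=5: vr[E=3072/2501 G=1024/793] → run E
t=6: vr[E=4096/2501 G=1024/793] → run G
t=7: vr[E=4096/2501 G=1536/793] → run E
t=8: vr[E=5120/2501 G=1536/793] → run G
t=9: vr[E=5120/2501 G=2048/793] → run E
t=10: vr[E=6144/2501 G=2048/793] → run E
t=11: vr[E=7168/2501 G=2048/793] → run G
t=12: vr[E=7168/2501 G=2560/793] → run E
t=13: vr[G=2560/793] → run G
t=14: vr[G=3072/793] → run G
t=15: vr[G=3584/793] → run G

completion order = E, G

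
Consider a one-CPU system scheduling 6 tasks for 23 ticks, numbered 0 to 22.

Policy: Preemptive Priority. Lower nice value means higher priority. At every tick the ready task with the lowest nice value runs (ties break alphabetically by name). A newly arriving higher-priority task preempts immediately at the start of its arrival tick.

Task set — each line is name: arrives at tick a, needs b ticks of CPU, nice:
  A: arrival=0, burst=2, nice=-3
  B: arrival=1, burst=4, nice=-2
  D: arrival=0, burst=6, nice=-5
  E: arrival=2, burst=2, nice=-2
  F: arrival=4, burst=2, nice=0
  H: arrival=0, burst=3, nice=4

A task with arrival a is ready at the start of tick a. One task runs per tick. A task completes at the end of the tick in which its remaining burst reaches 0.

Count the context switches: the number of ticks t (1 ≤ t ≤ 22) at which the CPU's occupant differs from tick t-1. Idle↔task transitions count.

context switches = 6

t=0: ready={A,D,H} → run D
t=1: ready={A,B,D,H} → run D
t=2: ready={A,B,D,E,H} → run D
t=3: ready={A,B,D,E,H} → run D
t=4: ready={A,B,D,E,F,H} → run D
t=5: ready={A,B,D,E,F,H} → run D
t=6: ready={A,B,E,F,H} → run A
t=7: ready={A,B,E,F,H} → run A
t=8: ready={B,E,F,H} → run B
t=9: ready={B,E,F,H} → run B
t=10: ready={B,E,F,H} → run B
t=11: ready={B,E,F,H} → run B
t=12: ready={E,F,H} → run E
t=13: ready={E,F,H} → run E
t=14: ready={F,H} → run F
t=15: ready={F,H} → run F
t=16: ready={H} → run H
t=17: ready={H} → run H
t=18: ready={H} → run H
t=19: (idle)
t=20: (idle)
t=21: (idle)
t=22: (idle)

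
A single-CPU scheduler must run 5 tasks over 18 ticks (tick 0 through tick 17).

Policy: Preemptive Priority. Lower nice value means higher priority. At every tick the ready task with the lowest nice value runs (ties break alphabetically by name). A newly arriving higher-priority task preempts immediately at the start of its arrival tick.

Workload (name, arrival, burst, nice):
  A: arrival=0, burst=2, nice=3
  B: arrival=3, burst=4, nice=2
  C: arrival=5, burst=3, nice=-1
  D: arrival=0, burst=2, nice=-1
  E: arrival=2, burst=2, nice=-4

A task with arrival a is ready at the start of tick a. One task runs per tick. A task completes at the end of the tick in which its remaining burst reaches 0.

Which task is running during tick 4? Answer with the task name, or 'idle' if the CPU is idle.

t=0: ready={A,D} → run D
t=1: ready={A,D} → run D
t=2: ready={A,E} → run E
t=3: ready={A,B,E} → run E
t=4: ready={A,B} → run B
t=5: ready={A,B,C} → run C
t=6: ready={A,B,C} → run C
t=7: ready={A,B,C} → run C
t=8: ready={A,B} → run B
t=9: ready={A,B} → run B
t=10: ready={A,B} → run B
t=11: ready={A} → run A
t=12: ready={A} → run A
t=13: (idle)
t=14: (idle)
t=15: (idle)
t=16: (idle)
t=17: (idle)

running at tick 4 = B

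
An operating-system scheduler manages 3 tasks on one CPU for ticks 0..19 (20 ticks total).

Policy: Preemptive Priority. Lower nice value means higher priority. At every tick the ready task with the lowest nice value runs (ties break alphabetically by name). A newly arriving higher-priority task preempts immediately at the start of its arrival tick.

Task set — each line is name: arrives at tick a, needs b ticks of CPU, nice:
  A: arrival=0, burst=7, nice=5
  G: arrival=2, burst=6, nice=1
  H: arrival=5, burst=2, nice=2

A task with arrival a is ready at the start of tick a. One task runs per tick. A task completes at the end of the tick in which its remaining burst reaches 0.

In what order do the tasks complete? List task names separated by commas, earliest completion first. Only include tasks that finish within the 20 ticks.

completion order = G, H, A

t=0: ready={A} → run A
t=1: ready={A} → run A
t=2: ready={A,G} → run G
t=3: ready={A,G} → run G
t=4: ready={A,G} → run G
t=5: ready={A,G,H} → run G
t=6: ready={A,G,H} → run G
t=7: ready={A,G,H} → run G
t=8: ready={A,H} → run H
t=9: ready={A,H} → run H
t=10: ready={A} → run A
t=11: ready={A} → run A
t=12: ready={A} → run A
t=13: ready={A} → run A
t=14: ready={A} → run A
t=15: (idle)
t=16: (idle)
t=17: (idle)
t=18: (idle)
t=19: (idle)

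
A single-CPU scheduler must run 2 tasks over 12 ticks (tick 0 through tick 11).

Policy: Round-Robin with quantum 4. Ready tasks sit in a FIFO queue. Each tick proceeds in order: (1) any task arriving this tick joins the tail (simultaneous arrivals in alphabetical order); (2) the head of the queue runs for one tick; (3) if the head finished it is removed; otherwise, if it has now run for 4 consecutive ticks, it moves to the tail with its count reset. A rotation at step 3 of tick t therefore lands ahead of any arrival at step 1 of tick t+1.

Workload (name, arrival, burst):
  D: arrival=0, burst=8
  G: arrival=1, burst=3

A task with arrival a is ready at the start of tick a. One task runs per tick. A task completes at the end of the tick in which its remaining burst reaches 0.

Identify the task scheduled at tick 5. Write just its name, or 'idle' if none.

t=0: queue=[D] q_used=0 → run D
t=1: queue=[D,G] q_used=1 → run D
t=2: queue=[D,G] q_used=2 → run D
t=3: queue=[D,G] q_used=3 → run D
t=4: queue=[G,D] q_used=0 → run G
t=5: queue=[G,D] q_used=1 → run G
t=6: queue=[G,D] q_used=2 → run G
t=7: queue=[D] q_used=0 → run D
t=8: queue=[D] q_used=1 → run D
t=9: queue=[D] q_used=2 → run D
t=10: queue=[D] q_used=3 → run D
t=11: (idle)

running at tick 5 = G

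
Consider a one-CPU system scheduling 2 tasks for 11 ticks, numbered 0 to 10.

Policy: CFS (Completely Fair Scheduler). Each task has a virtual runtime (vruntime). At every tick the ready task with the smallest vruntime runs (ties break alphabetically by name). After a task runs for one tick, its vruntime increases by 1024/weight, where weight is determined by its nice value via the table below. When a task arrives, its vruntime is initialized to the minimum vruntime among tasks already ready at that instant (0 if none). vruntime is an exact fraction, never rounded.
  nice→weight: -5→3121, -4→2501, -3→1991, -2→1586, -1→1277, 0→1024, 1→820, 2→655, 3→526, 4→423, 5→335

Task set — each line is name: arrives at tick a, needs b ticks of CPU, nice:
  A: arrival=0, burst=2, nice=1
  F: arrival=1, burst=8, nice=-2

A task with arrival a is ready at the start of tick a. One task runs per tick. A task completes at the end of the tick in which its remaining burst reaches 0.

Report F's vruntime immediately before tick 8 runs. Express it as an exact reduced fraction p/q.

t=0: vr[A=0] → run A
t=1: vr[A=256/205 F=256/205] → run A
t=2: vr[F=256/205] → run F
t=3: vr[F=307968/162565] → run F
t=4: vr[F=412928/162565] → run F
t=5: vr[F=517888/162565] → run F
t=6: vr[F=622848/162565] → run F
t=7: vr[F=727808/162565] → run F
t=8: vr[F=832768/162565] → run F
t=9: vr[F=937728/162565] → run F
t=10: (idle)

vruntime(F, start of tick 8) = 832768/162565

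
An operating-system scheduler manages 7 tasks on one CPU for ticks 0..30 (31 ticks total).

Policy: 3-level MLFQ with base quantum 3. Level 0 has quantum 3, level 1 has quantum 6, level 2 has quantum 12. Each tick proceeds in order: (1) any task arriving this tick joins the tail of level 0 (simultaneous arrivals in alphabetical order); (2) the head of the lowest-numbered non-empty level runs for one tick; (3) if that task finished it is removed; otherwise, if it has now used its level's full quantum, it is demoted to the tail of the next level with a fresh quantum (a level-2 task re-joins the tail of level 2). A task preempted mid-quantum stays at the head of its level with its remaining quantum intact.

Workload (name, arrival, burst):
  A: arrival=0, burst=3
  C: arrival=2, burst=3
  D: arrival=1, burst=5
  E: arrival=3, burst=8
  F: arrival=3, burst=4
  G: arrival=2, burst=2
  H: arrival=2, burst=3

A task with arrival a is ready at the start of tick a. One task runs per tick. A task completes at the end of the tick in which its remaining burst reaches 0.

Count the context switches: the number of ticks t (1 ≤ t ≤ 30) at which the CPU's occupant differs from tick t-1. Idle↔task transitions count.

t=0: L0/L1/L2 = A/-/- → run A
t=1: L0/L1/L2 = AD/-/- → run A
t=2: L0/L1/L2 = ADCGH/-/- → run A
t=3: L0/L1/L2 = DCGHEF/-/- → run D
t=4: L0/L1/L2 = DCGHEF/-/- → run D
t=5: L0/L1/L2 = DCGHEF/-/- → run D
t=6: L0/L1/L2 = CGHEF/D/- → run C
t=7: L0/L1/L2 = CGHEF/D/- → run C
t=8: L0/L1/L2 = CGHEF/D/- → run C
t=9: L0/L1/L2 = GHEF/D/- → run G
t=10: L0/L1/L2 = GHEF/D/- → run G
t=11: L0/L1/L2 = HEF/D/- → run H
t=12: L0/L1/L2 = HEF/D/- → run H
t=13: L0/L1/L2 = HEF/D/- → run H
t=14: L0/L1/L2 = EF/D/- → run E
t=15: L0/L1/L2 = EF/D/- → run E
t=16: L0/L1/L2 = EF/D/- → run E
t=17: L0/L1/L2 = F/DE/- → run F
t=18: L0/L1/L2 = F/DE/- → run F
t=19: L0/L1/L2 = F/DE/- → run F
t=20: L0/L1/L2 = -/DEF/- → run D
t=21: L0/L1/L2 = -/DEF/- → run D
t=22: L0/L1/L2 = -/EF/- → run E
t=23: L0/L1/L2 = -/EF/- → run E
t=24: L0/L1/L2 = -/EF/- → run E
t=25: L0/L1/L2 = -/EF/- → run E
t=26: L0/L1/L2 = -/EF/- → run E
t=27: L0/L1/L2 = -/F/- → run F
t=28: (idle)
t=29: (idle)
t=30: (idle)

context switches = 10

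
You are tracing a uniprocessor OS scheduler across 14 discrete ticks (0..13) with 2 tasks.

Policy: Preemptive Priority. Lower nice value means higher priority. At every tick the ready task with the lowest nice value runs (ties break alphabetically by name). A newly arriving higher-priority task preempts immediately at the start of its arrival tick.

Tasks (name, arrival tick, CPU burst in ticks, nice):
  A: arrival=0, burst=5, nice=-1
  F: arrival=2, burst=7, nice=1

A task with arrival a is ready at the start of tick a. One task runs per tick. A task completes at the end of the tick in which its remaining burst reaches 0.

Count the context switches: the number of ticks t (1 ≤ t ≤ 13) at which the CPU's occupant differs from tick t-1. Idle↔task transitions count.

context switches = 2

t=0: ready={A} → run A
t=1: ready={A} → run A
t=2: ready={A,F} → run A
t=3: ready={A,F} → run A
t=4: ready={A,F} → run A
t=5: ready={F} → run F
t=6: ready={F} → run F
t=7: ready={F} → run F
t=8: ready={F} → run F
t=9: ready={F} → run F
t=10: ready={F} → run F
t=11: ready={F} → run F
t=12: (idle)
t=13: (idle)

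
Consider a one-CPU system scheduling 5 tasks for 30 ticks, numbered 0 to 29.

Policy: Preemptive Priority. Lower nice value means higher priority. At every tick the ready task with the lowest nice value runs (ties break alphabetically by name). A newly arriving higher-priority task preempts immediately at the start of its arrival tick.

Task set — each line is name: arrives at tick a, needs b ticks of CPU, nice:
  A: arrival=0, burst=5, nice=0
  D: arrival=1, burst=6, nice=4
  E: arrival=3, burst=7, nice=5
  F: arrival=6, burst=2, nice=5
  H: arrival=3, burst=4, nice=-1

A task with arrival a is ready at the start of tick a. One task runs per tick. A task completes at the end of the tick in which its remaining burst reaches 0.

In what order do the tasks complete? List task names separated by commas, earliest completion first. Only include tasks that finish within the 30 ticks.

t=0: ready={A} → run A
t=1: ready={A,D} → run A
t=2: ready={A,D} → run A
t=3: ready={A,D,E,H} → run H
t=4: ready={A,D,E,H} → run H
t=5: ready={A,D,E,H} → run H
t=6: ready={A,D,E,F,H} → run H
t=7: ready={A,D,E,F} → run A
t=8: ready={A,D,E,F} → run A
t=9: ready={D,E,F} → run D
t=10: ready={D,E,F} → run D
t=11: ready={D,E,F} → run D
t=12: ready={D,E,F} → run D
t=13: ready={D,E,F} → run D
t=14: ready={D,E,F} → run D
t=15: ready={E,F} → run E
t=16: ready={E,F} → run E
t=17: ready={E,F} → run E
t=18: ready={E,F} → run E
t=19: ready={E,F} → run E
t=20: ready={E,F} → run E
t=21: ready={E,F} → run E
t=22: ready={F} → run F
t=23: ready={F} → run F
t=24: (idle)
t=25: (idle)
t=26: (idle)
t=27: (idle)
t=28: (idle)
t=29: (idle)

completion order = H, A, D, E, F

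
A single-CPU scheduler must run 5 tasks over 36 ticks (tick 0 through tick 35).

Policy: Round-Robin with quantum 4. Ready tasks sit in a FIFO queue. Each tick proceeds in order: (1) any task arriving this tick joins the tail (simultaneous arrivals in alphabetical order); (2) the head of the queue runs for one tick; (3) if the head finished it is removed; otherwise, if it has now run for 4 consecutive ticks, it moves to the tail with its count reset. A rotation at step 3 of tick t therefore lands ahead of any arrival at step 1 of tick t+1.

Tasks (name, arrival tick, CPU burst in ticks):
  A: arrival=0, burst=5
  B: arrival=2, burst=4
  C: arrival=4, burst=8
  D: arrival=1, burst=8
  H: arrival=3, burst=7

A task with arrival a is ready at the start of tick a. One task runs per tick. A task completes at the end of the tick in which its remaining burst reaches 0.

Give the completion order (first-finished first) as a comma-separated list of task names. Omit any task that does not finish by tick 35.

t=0: queue=[A] q_used=0 → run A
t=1: queue=[A,D] q_used=1 → run A
t=2: queue=[A,D,B] q_used=2 → run A
t=3: queue=[A,D,B,H] q_used=3 → run A
t=4: queue=[D,B,H,A,C] q_used=0 → run D
t=5: queue=[D,B,H,A,C] q_used=1 → run D
t=6: queue=[D,B,H,A,C] q_used=2 → run D
t=7: queue=[D,B,H,A,C] q_used=3 → run D
t=8: queue=[B,H,A,C,D] q_used=0 → run B
t=9: queue=[B,H,A,C,D] q_used=1 → run B
t=10: queue=[B,H,A,C,D] q_used=2 → run B
t=11: queue=[B,H,A,C,D] q_used=3 → run B
t=12: queue=[H,A,C,D] q_used=0 → run H
t=13: queue=[H,A,C,D] q_used=1 → run H
t=14: queue=[H,A,C,D] q_used=2 → run H
t=15: queue=[H,A,C,D] q_used=3 → run H
t=16: queue=[A,C,D,H] q_used=0 → run A
t=17: queue=[C,D,H] q_used=0 → run C
t=18: queue=[C,D,H] q_used=1 → run C
t=19: queue=[C,D,H] q_used=2 → run C
t=20: queue=[C,D,H] q_used=3 → run C
t=21: queue=[D,H,C] q_used=0 → run D
t=22: queue=[D,H,C] q_used=1 → run D
t=23: queue=[D,H,C] q_used=2 → run D
t=24: queue=[D,H,C] q_used=3 → run D
t=25: queue=[H,C] q_used=0 → run H
t=26: queue=[H,C] q_used=1 → run H
t=27: queue=[H,C] q_used=2 → run H
t=28: queue=[C] q_used=0 → run C
t=29: queue=[C] q_used=1 → run C
t=30: queue=[C] q_used=2 → run C
t=31: queue=[C] q_used=3 → run C
t=32: (idle)
t=33: (idle)
t=34: (idle)
t=35: (idle)

completion order = B, A, D, H, C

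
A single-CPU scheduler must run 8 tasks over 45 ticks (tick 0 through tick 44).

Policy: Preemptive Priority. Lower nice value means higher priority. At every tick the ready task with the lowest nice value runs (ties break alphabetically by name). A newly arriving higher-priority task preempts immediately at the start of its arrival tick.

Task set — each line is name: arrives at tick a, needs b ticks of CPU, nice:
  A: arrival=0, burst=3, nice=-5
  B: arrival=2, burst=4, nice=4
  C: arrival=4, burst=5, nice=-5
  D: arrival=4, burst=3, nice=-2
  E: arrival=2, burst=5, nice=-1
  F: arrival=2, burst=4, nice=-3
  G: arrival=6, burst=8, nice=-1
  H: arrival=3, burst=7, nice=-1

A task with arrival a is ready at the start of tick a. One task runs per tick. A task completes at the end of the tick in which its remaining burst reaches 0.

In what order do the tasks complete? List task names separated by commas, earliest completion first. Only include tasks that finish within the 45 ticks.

t=0: ready={A} → run A
t=1: ready={A} → run A
t=2: ready={A,B,E,F} → run A
t=3: ready={B,E,F,H} → run F
t=4: ready={B,C,D,E,F,H} → run C
t=5: ready={B,C,D,E,F,H} → run C
t=6: ready={B,C,D,E,F,G,H} → run C
t=7: ready={B,C,D,E,F,G,H} → run C
t=8: ready={B,C,D,E,F,G,H} → run C
t=9: ready={B,D,E,F,G,H} → run F
t=10: ready={B,D,E,F,G,H} → run F
t=11: ready={B,D,E,F,G,H} → run F
t=12: ready={B,D,E,G,H} → run D
t=13: ready={B,D,E,G,H} → run D
t=14: ready={B,D,E,G,H} → run D
t=15: ready={B,E,G,H} → run E
t=16: ready={B,E,G,H} → run E
t=17: ready={B,E,G,H} → run E
t=18: ready={B,E,G,H} → run E
t=19: ready={B,E,G,H} → run E
t=20: ready={B,G,H} → run G
t=21: ready={B,G,H} → run G
t=22: ready={B,G,H} → run G
t=23: ready={B,G,H} → run G
t=24: ready={B,G,H} → run G
t=25: ready={B,G,H} → run G
t=26: ready={B,G,H} → run G
t=27: ready={B,G,H} → run G
t=28: ready={B,H} → run H
t=29: ready={B,H} → run H
t=30: ready={B,H} → run H
t=31: ready={B,H} → run H
t=32: ready={B,H} → run H
t=33: ready={B,H} → run H
t=34: ready={B,H} → run H
t=35: ready={B} → run B
t=36: ready={B} → run B
t=37: ready={B} → run B
t=38: ready={B} → run B
t=39: (idle)
t=40: (idle)
t=41: (idle)
t=42: (idle)
t=43: (idle)
t=44: (idle)

completion order = A, C, F, D, E, G, H, B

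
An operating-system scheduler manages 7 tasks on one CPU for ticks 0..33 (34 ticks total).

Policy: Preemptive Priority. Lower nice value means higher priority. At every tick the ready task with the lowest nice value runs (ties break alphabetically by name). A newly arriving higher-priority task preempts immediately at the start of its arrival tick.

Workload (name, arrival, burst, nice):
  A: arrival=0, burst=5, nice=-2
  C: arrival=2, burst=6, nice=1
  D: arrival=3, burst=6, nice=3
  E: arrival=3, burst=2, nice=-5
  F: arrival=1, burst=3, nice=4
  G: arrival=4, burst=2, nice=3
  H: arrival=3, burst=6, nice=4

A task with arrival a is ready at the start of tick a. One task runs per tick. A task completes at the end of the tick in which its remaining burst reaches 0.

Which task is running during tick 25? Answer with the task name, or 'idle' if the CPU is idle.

running at tick 25 = H

t=0: ready={A} → run A
t=1: ready={A,F} → run A
t=2: ready={A,C,F} → run A
t=3: ready={A,C,D,E,F,H} → run E
t=4: ready={A,C,D,E,F,G,H} → run E
t=5: ready={A,C,D,F,G,H} → run A
t=6: ready={A,C,D,F,G,H} → run A
t=7: ready={C,D,F,G,H} → run C
t=8: ready={C,D,F,G,H} → run C
t=9: ready={C,D,F,G,H} → run C
t=10: ready={C,D,F,G,H} → run C
t=11: ready={C,D,F,G,H} → run C
t=12: ready={C,D,F,G,H} → run C
t=13: ready={D,F,G,H} → run D
t=14: ready={D,F,G,H} → run D
t=15: ready={D,F,G,H} → run D
t=16: ready={D,F,G,H} → run D
t=17: ready={D,F,G,H} → run D
t=18: ready={D,F,G,H} → run D
t=19: ready={F,G,H} → run G
t=20: ready={F,G,H} → run G
t=21: ready={F,H} → run F
t=22: ready={F,H} → run F
t=23: ready={F,H} → run F
t=24: ready={H} → run H
t=25: ready={H} → run H
t=26: ready={H} → run H
t=27: ready={H} → run H
t=28: ready={H} → run H
t=29: ready={H} → run H
t=30: (idle)
t=31: (idle)
t=32: (idle)
t=33: (idle)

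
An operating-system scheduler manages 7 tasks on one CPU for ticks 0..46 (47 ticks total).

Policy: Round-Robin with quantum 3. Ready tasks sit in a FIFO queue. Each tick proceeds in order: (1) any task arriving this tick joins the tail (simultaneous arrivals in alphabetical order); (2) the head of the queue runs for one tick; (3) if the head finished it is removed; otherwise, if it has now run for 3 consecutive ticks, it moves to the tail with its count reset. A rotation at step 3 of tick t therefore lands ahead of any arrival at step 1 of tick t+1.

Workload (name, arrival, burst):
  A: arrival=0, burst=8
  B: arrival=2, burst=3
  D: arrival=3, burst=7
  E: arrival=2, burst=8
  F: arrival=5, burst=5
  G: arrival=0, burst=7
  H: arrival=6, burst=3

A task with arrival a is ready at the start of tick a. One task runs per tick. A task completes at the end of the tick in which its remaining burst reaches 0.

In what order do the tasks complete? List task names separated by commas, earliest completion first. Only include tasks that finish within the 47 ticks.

completion order = B, H, A, F, G, E, D

t=0: queue=[A,G] q_used=0 → run A
t=1: queue=[A,G] q_used=1 → run A
t=2: queue=[A,G,B,E] q_used=2 → run A
t=3: queue=[G,B,E,A,D] q_used=0 → run G
t=4: queue=[G,B,E,A,D] q_used=1 → run G
t=5: queue=[G,B,E,A,D,F] q_used=2 → run G
t=6: queue=[B,E,A,D,F,G,H] q_used=0 → run B
t=7: queue=[B,E,A,D,F,G,H] q_used=1 → run B
t=8: queue=[B,E,A,D,F,G,H] q_used=2 → run B
t=9: queue=[E,A,D,F,G,H] q_used=0 → run E
t=10: queue=[E,A,D,F,G,H] q_used=1 → run E
t=11: queue=[E,A,D,F,G,H] q_used=2 → run E
t=12: queue=[A,D,F,G,H,E] q_used=0 → run A
t=13: queue=[A,D,F,G,H,E] q_used=1 → run A
t=14: queue=[A,D,F,G,H,E] q_used=2 → run A
t=15: queue=[D,F,G,H,E,A] q_used=0 → run D
t=16: queue=[D,F,G,H,E,A] q_used=1 → run D
t=17: queue=[D,F,G,H,E,A] q_used=2 → run D
t=18: queue=[F,G,H,E,A,D] q_used=0 → run F
t=19: queue=[F,G,H,E,A,D] q_used=1 → run F
t=20: queue=[F,G,H,E,A,D] q_used=2 → run F
t=21: queue=[G,H,E,A,D,F] q_used=0 → run G
t=22: queue=[G,H,E,A,D,F] q_used=1 → run G
t=23: queue=[G,H,E,A,D,F] q_used=2 → run G
t=24: queue=[H,E,A,D,F,G] q_used=0 → run H
t=25: queue=[H,E,A,D,F,G] q_used=1 → run H
t=26: queue=[H,E,A,D,F,G] q_used=2 → run H
t=27: queue=[E,A,D,F,G] q_used=0 → run E
t=28: queue=[E,A,D,F,G] q_used=1 → run E
t=29: queue=[E,A,D,F,G] q_used=2 → run E
t=30: queue=[A,D,F,G,E] q_used=0 → run A
t=31: queue=[A,D,F,G,E] q_used=1 → run A
t=32: queue=[D,F,G,E] q_used=0 → run D
t=33: queue=[D,F,G,E] q_used=1 → run D
t=34: queue=[D,F,G,E] q_used=2 → run D
t=35: queue=[F,G,E,D] q_used=0 → run F
t=36: queue=[F,G,E,D] q_used=1 → run F
t=37: queue=[G,E,D] q_used=0 → run G
t=38: queue=[E,D] q_used=0 → run E
t=39: queue=[E,D] q_used=1 → run E
t=40: queue=[D] q_used=0 → run D
t=41: (idle)
t=42: (idle)
t=43: (idle)
t=44: (idle)
t=45: (idle)
t=46: (idle)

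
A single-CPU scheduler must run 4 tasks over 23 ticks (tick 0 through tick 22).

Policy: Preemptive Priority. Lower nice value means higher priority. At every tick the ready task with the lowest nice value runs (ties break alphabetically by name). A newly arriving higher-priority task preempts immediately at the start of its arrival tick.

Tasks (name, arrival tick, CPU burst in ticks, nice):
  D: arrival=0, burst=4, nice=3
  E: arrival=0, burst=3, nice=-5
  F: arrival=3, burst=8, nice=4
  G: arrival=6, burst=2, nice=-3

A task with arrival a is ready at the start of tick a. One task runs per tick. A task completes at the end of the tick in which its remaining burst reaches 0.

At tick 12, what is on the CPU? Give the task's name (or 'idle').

running at tick 12 = F

t=0: ready={D,E} → run E
t=1: ready={D,E} → run E
t=2: ready={D,E} → run E
t=3: ready={D,F} → run D
t=4: ready={D,F} → run D
t=5: ready={D,F} → run D
t=6: ready={D,F,G} → run G
t=7: ready={D,F,G} → run G
t=8: ready={D,F} → run D
t=9: ready={F} → run F
t=10: ready={F} → run F
t=11: ready={F} → run F
t=12: ready={F} → run F
t=13: ready={F} → run F
t=14: ready={F} → run F
t=15: ready={F} → run F
t=16: ready={F} → run F
t=17: (idle)
t=18: (idle)
t=19: (idle)
t=20: (idle)
t=21: (idle)
t=22: (idle)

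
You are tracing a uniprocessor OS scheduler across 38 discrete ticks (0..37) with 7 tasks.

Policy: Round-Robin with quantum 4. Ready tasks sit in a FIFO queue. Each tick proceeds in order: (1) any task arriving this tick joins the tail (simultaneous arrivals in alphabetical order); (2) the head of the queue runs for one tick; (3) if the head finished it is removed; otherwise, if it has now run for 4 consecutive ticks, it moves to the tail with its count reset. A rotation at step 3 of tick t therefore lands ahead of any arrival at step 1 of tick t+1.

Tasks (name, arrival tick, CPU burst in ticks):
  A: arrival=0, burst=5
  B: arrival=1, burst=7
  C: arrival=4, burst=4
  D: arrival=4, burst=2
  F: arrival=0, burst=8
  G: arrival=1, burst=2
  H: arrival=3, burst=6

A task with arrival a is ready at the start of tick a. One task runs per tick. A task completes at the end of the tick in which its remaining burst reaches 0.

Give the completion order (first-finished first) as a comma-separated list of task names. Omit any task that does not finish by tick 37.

t=0: queue=[A,F] q_used=0 → run A
t=1: queue=[A,F,B,G] q_used=1 → run A
t=2: queue=[A,F,B,G] q_used=2 → run A
t=3: queue=[A,F,B,G,H] q_used=3 → run A
t=4: queue=[F,B,G,H,A,C,D] q_used=0 → run F
t=5: queue=[F,B,G,H,A,C,D] q_used=1 → run F
t=6: queue=[F,B,G,H,A,C,D] q_used=2 → run F
t=7: queue=[F,B,G,H,A,C,D] q_used=3 → run F
t=8: queue=[B,G,H,A,C,D,F] q_used=0 → run B
t=9: queue=[B,G,H,A,C,D,F] q_used=1 → run B
t=10: queue=[B,G,H,A,C,D,F] q_used=2 → run B
t=11: queue=[B,G,H,A,C,D,F] q_used=3 → run B
t=12: queue=[G,H,A,C,D,F,B] q_used=0 → run G
t=13: queue=[G,H,A,C,D,F,B] q_used=1 → run G
t=14: queue=[H,A,C,D,F,B] q_used=0 → run H
t=15: queue=[H,A,C,D,F,B] q_used=1 → run H
t=16: queue=[H,A,C,D,F,B] q_used=2 → run H
t=17: queue=[H,A,C,D,F,B] q_used=3 → run H
t=18: queue=[A,C,D,F,B,H] q_used=0 → run A
t=19: queue=[C,D,F,B,H] q_used=0 → run C
t=20: queue=[C,D,F,B,H] q_used=1 → run C
t=21: queue=[C,D,F,B,H] q_used=2 → run C
t=22: queue=[C,D,F,B,H] q_used=3 → run C
t=23: queue=[D,F,B,H] q_used=0 → run D
t=24: queue=[D,F,B,H] q_used=1 → run D
t=25: queue=[F,B,H] q_used=0 → run F
t=26: queue=[F,B,H] q_used=1 → run F
t=27: queue=[F,B,H] q_used=2 → run F
t=28: queue=[F,B,H] q_used=3 → run F
t=29: queue=[B,H] q_used=0 → run B
t=30: queue=[B,H] q_used=1 → run B
t=31: queue=[B,H] q_used=2 → run B
t=32: queue=[H] q_used=0 → run H
t=33: queue=[H] q_used=1 → run H
t=34: (idle)
t=35: (idle)
t=36: (idle)
t=37: (idle)

completion order = G, A, C, D, F, B, H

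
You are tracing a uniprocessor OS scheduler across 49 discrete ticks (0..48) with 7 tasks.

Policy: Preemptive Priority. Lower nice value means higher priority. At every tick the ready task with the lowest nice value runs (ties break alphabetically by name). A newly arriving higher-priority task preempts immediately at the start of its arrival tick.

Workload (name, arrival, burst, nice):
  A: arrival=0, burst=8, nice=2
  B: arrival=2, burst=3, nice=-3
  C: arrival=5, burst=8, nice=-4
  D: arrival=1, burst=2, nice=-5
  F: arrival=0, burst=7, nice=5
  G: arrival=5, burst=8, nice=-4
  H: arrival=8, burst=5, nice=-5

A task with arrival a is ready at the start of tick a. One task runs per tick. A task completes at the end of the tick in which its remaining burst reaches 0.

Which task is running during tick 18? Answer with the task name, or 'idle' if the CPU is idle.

running at tick 18 = G

t=0: ready={A,F} → run A
t=1: ready={A,D,F} → run D
t=2: ready={A,B,D,F} → run D
t=3: ready={A,B,F} → run B
t=4: ready={A,B,F} → run B
t=5: ready={A,B,C,F,G} → run C
t=6: ready={A,B,C,F,G} → run C
t=7: ready={A,B,C,F,G} → run C
t=8: ready={A,B,C,F,G,H} → run H
t=9: ready={A,B,C,F,G,H} → run H
t=10: ready={A,B,C,F,G,H} → run H
t=11: ready={A,B,C,F,G,H} → run H
t=12: ready={A,B,C,F,G,H} → run H
t=13: ready={A,B,C,F,G} → run C
t=14: ready={A,B,C,F,G} → run C
t=15: ready={A,B,C,F,G} → run C
t=16: ready={A,B,C,F,G} → run C
t=17: ready={A,B,C,F,G} → run C
t=18: ready={A,B,F,G} → run G
t=19: ready={A,B,F,G} → run G
t=20: ready={A,B,F,G} → run G
t=21: ready={A,B,F,G} → run G
t=22: ready={A,B,F,G} → run G
t=23: ready={A,B,F,G} → run G
t=24: ready={A,B,F,G} → run G
t=25: ready={A,B,F,G} → run G
t=26: ready={A,B,F} → run B
t=27: ready={A,F} → run A
t=28: ready={A,F} → run A
t=29: ready={A,F} → run A
t=30: ready={A,F} → run A
t=31: ready={A,F} → run A
t=32: ready={A,F} → run A
t=33: ready={A,F} → run A
t=34: ready={F} → run F
t=35: ready={F} → run F
t=36: ready={F} → run F
t=37: ready={F} → run F
t=38: ready={F} → run F
t=39: ready={F} → run F
t=40: ready={F} → run F
t=41: (idle)
t=42: (idle)
t=43: (idle)
t=44: (idle)
t=45: (idle)
t=46: (idle)
t=47: (idle)
t=48: (idle)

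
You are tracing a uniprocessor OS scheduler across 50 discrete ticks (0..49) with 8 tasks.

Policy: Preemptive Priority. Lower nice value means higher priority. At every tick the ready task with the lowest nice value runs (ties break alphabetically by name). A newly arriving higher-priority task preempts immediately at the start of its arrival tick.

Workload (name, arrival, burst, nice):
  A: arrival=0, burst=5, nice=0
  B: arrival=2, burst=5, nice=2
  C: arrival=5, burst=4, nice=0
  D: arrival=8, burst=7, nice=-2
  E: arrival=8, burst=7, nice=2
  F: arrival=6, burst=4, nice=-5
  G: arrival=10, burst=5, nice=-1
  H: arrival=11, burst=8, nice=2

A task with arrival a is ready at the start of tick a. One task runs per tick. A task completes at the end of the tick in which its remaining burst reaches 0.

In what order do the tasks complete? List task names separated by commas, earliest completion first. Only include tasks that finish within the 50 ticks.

t=0: ready={A} → run A
t=1: ready={A} → run A
t=2: ready={A,B} → run A
t=3: ready={A,B} → run A
t=4: ready={A,B} → run A
t=5: ready={B,C} → run C
t=6: ready={B,C,F} → run F
t=7: ready={B,C,F} → run F
t=8: ready={B,C,D,E,F} → run F
t=9: ready={B,C,D,E,F} → run F
t=10: ready={B,C,D,E,G} → run D
t=11: ready={B,C,D,E,G,H} → run D
t=12: ready={B,C,D,E,G,H} → run D
t=13: ready={B,C,D,E,G,H} → run D
t=14: ready={B,C,D,E,G,H} → run D
t=15: ready={B,C,D,E,G,H} → run D
t=16: ready={B,C,D,E,G,H} → run D
t=17: ready={B,C,E,G,H} → run G
t=18: ready={B,C,E,G,H} → run G
t=19: ready={B,C,E,G,H} → run G
t=20: ready={B,C,E,G,H} → run G
t=21: ready={B,C,E,G,H} → run G
t=22: ready={B,C,E,H} → run C
t=23: ready={B,C,E,H} → run C
t=24: ready={B,C,E,H} → run C
t=25: ready={B,E,H} → run B
t=26: ready={B,E,H} → run B
t=27: ready={B,E,H} → run B
t=28: ready={B,E,H} → run B
t=29: ready={B,E,H} → run B
t=30: ready={E,H} → run E
t=31: ready={E,H} → run E
t=32: ready={E,H} → run E
t=33: ready={E,H} → run E
t=34: ready={E,H} → run E
t=35: ready={E,H} → run E
t=36: ready={E,H} → run E
t=37: ready={H} → run H
t=38: ready={H} → run H
t=39: ready={H} → run H
t=40: ready={H} → run H
t=41: ready={H} → run H
t=42: ready={H} → run H
t=43: ready={H} → run H
t=44: ready={H} → run H
t=45: (idle)
t=46: (idle)
t=47: (idle)
t=48: (idle)
t=49: (idle)

completion order = A, F, D, G, C, B, E, H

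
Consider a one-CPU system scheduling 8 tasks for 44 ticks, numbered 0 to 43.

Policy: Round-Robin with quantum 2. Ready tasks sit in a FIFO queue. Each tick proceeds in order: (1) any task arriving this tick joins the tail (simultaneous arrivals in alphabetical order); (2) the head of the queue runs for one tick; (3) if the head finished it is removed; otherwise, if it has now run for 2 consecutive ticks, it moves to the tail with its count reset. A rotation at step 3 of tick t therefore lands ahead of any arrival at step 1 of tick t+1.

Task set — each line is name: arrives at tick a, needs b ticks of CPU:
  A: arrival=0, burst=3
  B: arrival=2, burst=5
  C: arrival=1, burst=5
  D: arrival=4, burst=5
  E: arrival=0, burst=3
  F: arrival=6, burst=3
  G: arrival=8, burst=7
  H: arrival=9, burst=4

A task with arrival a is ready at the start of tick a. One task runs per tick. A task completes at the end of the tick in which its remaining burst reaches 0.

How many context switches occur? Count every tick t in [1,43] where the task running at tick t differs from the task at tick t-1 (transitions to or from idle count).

context switches = 20

t=0: queue=[A,E] q_used=0 → run A
t=1: queue=[A,E,C] q_used=1 → run A
t=2: queue=[E,C,A,B] q_used=0 → run E
t=3: queue=[E,C,A,B] q_used=1 → run E
t=4: queue=[C,A,B,E,D] q_used=0 → run C
t=5: queue=[C,A,B,E,D] q_used=1 → run C
t=6: queue=[A,B,E,D,C,F] q_used=0 → run A
t=7: queue=[B,E,D,C,F] q_used=0 → run B
t=8: queue=[B,E,D,C,F,G] q_used=1 → run B
t=9: queue=[E,D,C,F,G,B,H] q_used=0 → run E
t=10: queue=[D,C,F,G,B,H] q_used=0 → run D
t=11: queue=[D,C,F,G,B,H] q_used=1 → run D
t=12: queue=[C,F,G,B,H,D] q_used=0 → run C
t=13: queue=[C,F,G,B,H,D] q_used=1 → run C
t=14: queue=[F,G,B,H,D,C] q_used=0 → run F
t=15: queue=[F,G,B,H,D,C] q_used=1 → run F
t=16: queue=[G,B,H,D,C,F] q_used=0 → run G
t=17: queue=[G,B,H,D,C,F] q_used=1 → run G
t=18: queue=[B,H,D,C,F,G] q_used=0 → run B
t=19: queue=[B,H,D,C,F,G] q_used=1 → run B
t=20: queue=[H,D,C,F,G,B] q_used=0 → run H
t=21: queue=[H,D,C,F,G,B] q_used=1 → run H
t=22: queue=[D,C,F,G,B,H] q_used=0 → run D
t=23: queue=[D,C,F,G,B,H] q_used=1 → run D
t=24: queue=[C,F,G,B,H,D] q_used=0 → run C
t=25: queue=[F,G,B,H,D] q_used=0 → run F
t=26: queue=[G,B,H,D] q_used=0 → run G
t=27: queue=[G,B,H,D] q_used=1 → run G
t=28: queue=[B,H,D,G] q_used=0 → run B
t=29: queue=[H,D,G] q_used=0 → run H
t=30: queue=[H,D,G] q_used=1 → run H
t=31: queue=[D,G] q_used=0 → run D
t=32: queue=[G] q_used=0 → run G
t=33: queue=[G] q_used=1 → run G
t=34: queue=[G] q_used=0 → run G
t=35: (idle)
t=36: (idle)
t=37: (idle)
t=38: (idle)
t=39: (idle)
t=40: (idle)
t=41: (idle)
t=42: (idle)
t=43: (idle)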